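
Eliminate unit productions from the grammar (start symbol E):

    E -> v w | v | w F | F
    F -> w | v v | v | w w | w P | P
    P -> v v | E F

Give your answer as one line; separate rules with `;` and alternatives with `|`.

E -> v w | v | w F | w | v v | w w | w P | E F; F -> w | v v | v | w w | w P | E F; P -> v v | E F

Unit pairs: E ⇒* {F, P}; F ⇒* {P}.
For each unit pair (A, B), copy every non-unit production of B to A, then drop all unit productions.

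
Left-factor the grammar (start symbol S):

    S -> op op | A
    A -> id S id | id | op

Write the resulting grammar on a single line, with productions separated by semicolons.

S -> op op | A; A -> op | id A'; A' -> S id | ε

A has alternatives sharing prefix 'id': factor to A → id A' with A' → S id | ε.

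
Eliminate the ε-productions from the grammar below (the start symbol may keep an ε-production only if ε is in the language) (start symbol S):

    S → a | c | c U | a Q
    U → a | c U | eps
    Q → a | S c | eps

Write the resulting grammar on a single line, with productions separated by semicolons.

S → a | c | c U | a Q; U → a | c U | c; Q → a | S c

Nullable set = {Q, U}.
ε ∉ L(G), so no ε-production is kept.
Add the nullable-subset variants: U → c U gives c U | c.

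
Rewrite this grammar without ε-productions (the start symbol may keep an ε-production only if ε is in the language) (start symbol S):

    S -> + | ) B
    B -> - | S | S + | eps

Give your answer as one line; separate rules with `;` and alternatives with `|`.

The nullable symbols are {B}.
ε ∉ L(G), so no ε-production is kept.
For each production, add variants omitting each subset of nullable occurrences: S → ) B gives ) B | ).

S -> + | ) B | ); B -> - | S | S +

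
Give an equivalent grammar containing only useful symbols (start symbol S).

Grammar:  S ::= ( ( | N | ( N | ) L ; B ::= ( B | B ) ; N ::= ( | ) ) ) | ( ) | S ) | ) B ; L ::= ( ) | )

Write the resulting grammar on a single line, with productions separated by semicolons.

Generating nonterminals: {L, N, S}.
Reachable from S after that: {L, N, S}.
Removed useless symbols: {B} and every production mentioning them.

S ::= ( ( | N | ( N | ) L; N ::= ( | ) ) ) | ( ) | S ); L ::= ( ) | )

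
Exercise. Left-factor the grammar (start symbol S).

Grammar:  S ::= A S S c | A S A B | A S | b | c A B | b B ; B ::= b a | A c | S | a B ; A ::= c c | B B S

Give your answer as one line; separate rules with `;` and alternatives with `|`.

S ::= c A B | A S S' | b S''; B ::= b a | A c | S | a B; A ::= c c | B B S; S' ::= S c | A B | ε; S'' ::= ε | B

S has alternatives sharing prefix 'A S': factor to S → A S S' with S' → S c | A B | ε.
S has alternatives sharing prefix 'b': factor to S → b S'' with S'' → ε | B.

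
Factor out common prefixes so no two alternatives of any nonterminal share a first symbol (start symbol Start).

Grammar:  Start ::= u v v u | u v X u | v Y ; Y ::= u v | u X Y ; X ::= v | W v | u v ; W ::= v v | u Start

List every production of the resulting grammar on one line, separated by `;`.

Start ::= v Y | u v Start1; Y ::= u Y1; X ::= v | W v | u v; W ::= v v | u Start; Start1 ::= v u | X u; Y1 ::= v | X Y

Start has alternatives sharing prefix 'u v': factor to Start → u v Start1 with Start1 → v u | X u.
Y has alternatives sharing prefix 'u': factor to Y → u Y1 with Y1 → v | X Y.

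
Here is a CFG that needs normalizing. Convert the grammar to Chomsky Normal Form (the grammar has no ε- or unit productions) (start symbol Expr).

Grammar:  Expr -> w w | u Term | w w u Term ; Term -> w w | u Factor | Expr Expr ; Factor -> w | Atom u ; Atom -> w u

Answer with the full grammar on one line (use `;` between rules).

Expr -> X1 X1 | X2 Term | X1 Y1; Term -> X1 X1 | X2 Factor | Expr Expr; Factor -> w | Atom X2; Atom -> X1 X2; X1 -> w; X2 -> u; Y1 -> X1 Y2; Y2 -> X2 Term

Introduce a nonterminal for each terminal appearing in a rule of length ≥ 2: X1 → w, X2 → u.
Binarize each right-hand side of length ≥ 3 by chaining fresh nonterminals (Y1, Y2, …): affected rules were Expr → X1 X1 X2 Term.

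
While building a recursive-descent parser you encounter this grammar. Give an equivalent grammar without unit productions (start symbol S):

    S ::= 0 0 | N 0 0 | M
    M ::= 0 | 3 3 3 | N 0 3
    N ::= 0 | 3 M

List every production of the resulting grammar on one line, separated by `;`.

S ::= 0 0 | N 0 0 | 0 | 3 3 3 | N 0 3; M ::= 0 | 3 3 3 | N 0 3; N ::= 0 | 3 M

Unit pairs: S ⇒* {M}.
For each unit pair (A, B), copy every non-unit production of B to A, then drop all unit productions.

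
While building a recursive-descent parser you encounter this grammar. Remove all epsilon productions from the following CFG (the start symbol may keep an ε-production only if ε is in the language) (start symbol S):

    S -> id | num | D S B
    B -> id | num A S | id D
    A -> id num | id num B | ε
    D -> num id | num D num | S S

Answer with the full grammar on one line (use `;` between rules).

S -> id | num | D S B; B -> id | num A S | num S | id D; A -> id num | id num B; D -> num id | num D num | S S

The nullable symbols are {A}.
ε ∉ L(G), so no ε-production is kept.
Expand every rule over subsets of its nullable positions: B → num A S gives num A S | num S.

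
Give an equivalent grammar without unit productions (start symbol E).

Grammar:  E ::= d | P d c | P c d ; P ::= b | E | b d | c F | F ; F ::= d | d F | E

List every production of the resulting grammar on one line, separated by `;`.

E ::= d | P d c | P c d; P ::= d | P d c | P c d | b | b d | c F | d F; F ::= d | P d c | P c d | d F

Unit pairs: F ⇒* {E}; P ⇒* {E, F}.
For each unit pair (A, B), copy every non-unit production of B to A, then drop all unit productions.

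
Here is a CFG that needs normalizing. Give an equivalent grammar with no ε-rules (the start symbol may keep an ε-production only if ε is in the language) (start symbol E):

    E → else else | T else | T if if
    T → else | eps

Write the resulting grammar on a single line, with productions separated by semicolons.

Nullable set = {T}.
ε ∉ L(G), so no ε-production is kept.
Add the nullable-subset variants: E → T else gives T else | else. E → T if if gives T if if | if if.

E → else else | T else | else | T if if | if if; T → else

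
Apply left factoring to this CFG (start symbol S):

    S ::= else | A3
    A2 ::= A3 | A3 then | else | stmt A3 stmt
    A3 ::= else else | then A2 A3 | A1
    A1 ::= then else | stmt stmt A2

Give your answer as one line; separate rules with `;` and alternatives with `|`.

S ::= else | A3; A2 ::= else | stmt A3 stmt | A3 A2'; A3 ::= else else | then A2 A3 | A1; A1 ::= then else | stmt stmt A2; A2' ::= ε | then

A2 has alternatives sharing prefix 'A3': factor to A2 → A3 A2' with A2' → ε | then.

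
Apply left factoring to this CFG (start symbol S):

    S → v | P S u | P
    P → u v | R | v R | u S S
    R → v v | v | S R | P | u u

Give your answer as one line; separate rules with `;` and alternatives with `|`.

S has alternatives sharing prefix 'P': factor to S → P S' with S' → S u | ε.
P has alternatives sharing prefix 'u': factor to P → u P' with P' → v | S S.
R has alternatives sharing prefix 'v': factor to R → v R' with R' → v | ε.

S → v | P S'; P → R | v R | u P'; R → S R | P | u u | v R'; S' → S u | ε; P' → v | S S; R' → v | ε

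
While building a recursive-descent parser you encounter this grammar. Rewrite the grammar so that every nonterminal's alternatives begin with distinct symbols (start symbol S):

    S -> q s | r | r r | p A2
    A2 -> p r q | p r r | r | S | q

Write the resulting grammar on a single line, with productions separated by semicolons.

S -> q s | p A2 | r S'; A2 -> r | S | q | p r A2'; S' -> ε | r; A2' -> q | r

S has alternatives sharing prefix 'r': factor to S → r S' with S' → ε | r.
A2 has alternatives sharing prefix 'p r': factor to A2 → p r A2' with A2' → q | r.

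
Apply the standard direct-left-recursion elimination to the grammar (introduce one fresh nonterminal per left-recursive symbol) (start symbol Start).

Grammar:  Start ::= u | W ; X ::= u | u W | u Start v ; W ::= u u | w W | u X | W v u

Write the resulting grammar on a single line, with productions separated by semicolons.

Directly left-recursive nonterminal: W.
For W: α = {v u}, β = {u u, w W, u X}. Rewrite as W → β W1 and W1 → α W1 | ε.

Start ::= u | W; X ::= u | u W | u Start v; W ::= u u W1 | w W W1 | u X W1; W1 ::= v u W1 | ε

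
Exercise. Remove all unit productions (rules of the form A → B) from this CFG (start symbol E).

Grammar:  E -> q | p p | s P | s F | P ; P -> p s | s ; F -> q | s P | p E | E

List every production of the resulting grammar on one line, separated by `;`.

E -> q | p p | s P | s F | p s | s; P -> p s | s; F -> q | p p | s P | s F | p E | p s | s

Unit pairs: E ⇒* {P}; F ⇒* {E, P}.
For each unit pair (A, B), copy every non-unit production of B to A, then drop all unit productions.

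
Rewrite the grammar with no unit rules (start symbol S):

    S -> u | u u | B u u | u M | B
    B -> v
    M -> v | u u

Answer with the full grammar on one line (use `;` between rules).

S -> v | u | u u | B u u | u M; B -> v; M -> v | u u

Unit pairs: S ⇒* {B}.
For each unit pair (A, B), copy every non-unit production of B to A, then drop all unit productions.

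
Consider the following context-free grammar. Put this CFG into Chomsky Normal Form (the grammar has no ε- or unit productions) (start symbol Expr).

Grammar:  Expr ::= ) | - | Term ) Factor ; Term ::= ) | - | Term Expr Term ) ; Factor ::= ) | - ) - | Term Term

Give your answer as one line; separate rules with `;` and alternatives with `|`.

Introduce a nonterminal for each terminal appearing in a rule of length ≥ 2: X1 → ), X2 → -.
Binarize each right-hand side of length ≥ 3 by chaining fresh nonterminals (Y1, Y2, …): affected rules were Expr → Term X1 Factor; Term → Term Expr Term X1; Factor → X2 X1 X2.

Expr ::= ) | - | Term Y1; Term ::= ) | - | Term Y2; Factor ::= ) | X2 Y4 | Term Term; X1 ::= ); X2 ::= -; Y1 ::= X1 Factor; Y2 ::= Expr Y3; Y3 ::= Term X1; Y4 ::= X1 X2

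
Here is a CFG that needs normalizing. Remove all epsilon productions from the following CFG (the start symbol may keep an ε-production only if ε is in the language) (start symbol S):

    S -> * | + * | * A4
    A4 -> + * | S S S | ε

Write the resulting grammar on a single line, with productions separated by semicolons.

The nullable symbols are {A4}.
ε ∉ L(G), so no ε-production is kept.

S -> * | + * | * A4; A4 -> + * | S S S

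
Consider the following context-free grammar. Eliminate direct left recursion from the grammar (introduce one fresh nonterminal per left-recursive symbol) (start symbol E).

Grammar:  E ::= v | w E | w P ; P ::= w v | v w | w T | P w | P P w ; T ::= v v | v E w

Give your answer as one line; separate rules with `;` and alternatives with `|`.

E ::= v | w E | w P; P ::= w v P' | v w P' | w T P'; T ::= v v | v E w; P' ::= w P' | P w P' | ε

P is directly left-recursive.
For P: α = {w, P w}, β = {w v, v w, w T}. Rewrite as P → β P' and P' → α P' | ε.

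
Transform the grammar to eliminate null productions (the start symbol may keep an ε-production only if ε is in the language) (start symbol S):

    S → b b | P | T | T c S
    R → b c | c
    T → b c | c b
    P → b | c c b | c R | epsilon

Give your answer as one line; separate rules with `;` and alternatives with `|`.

The nullable symbols are {P, S}.
ε ∈ L(G) since S is nullable, so keep S → ε.
Expand every rule over subsets of its nullable positions: S → T c S gives T c S | T c.

S → b b | P | T | T c S | T c | ε; R → b c | c; T → b c | c b; P → b | c c b | c R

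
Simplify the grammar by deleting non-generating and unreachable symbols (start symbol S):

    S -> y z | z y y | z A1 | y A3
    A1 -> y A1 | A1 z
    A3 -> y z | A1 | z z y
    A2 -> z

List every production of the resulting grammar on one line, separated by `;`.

S -> y z | z y y | y A3; A3 -> y z | z z y

Generating nonterminals: {A2, A3, S}.
Reachable from S after that: {A3, S}.
Removed useless symbols: {A1, A2} and every production mentioning them.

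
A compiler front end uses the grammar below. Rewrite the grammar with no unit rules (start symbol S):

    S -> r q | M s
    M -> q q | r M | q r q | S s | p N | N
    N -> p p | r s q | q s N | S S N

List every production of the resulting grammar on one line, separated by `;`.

S -> r q | M s; M -> p p | r s q | q s N | S S N | q q | r M | q r q | S s | p N; N -> p p | r s q | q s N | S S N

Unit pairs: M ⇒* {N}.
Replace each nonterminal's rules with the union of the non-unit rules of every nonterminal it unit-derives.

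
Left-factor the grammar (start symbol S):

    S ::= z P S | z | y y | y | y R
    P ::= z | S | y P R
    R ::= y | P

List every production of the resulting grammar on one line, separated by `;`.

S ::= y S' | z S''; P ::= z | S | y P R; R ::= y | P; S' ::= y | epsilon | R; S'' ::= P S | epsilon

S has alternatives sharing prefix 'y': factor to S → y S' with S' → y | ε | R.
S has alternatives sharing prefix 'z': factor to S → z S'' with S'' → P S | ε.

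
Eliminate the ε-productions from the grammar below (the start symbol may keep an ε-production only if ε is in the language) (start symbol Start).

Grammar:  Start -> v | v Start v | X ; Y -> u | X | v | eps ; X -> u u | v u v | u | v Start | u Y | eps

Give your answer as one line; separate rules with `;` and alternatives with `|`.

Nullable nonterminals: {Start, X, Y}.
ε ∈ L(G) since Start is nullable, so keep Start → ε.
Add the nullable-subset variants: Start → v Start v gives v Start v | v v. X → v Start gives v Start | v.

Start -> v | v Start v | v v | X | eps; Y -> u | X | v; X -> u u | v u v | u | v Start | v | u Y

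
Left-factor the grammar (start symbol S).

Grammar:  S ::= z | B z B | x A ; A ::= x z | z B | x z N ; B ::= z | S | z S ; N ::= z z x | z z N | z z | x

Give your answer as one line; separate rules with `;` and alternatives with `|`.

S ::= z | B z B | x A; A ::= z B | x z A'; B ::= S | z B'; N ::= x | z z N'; A' ::= eps | N; B' ::= eps | S; N' ::= x | N | eps

A has alternatives sharing prefix 'x z': factor to A → x z A' with A' → ε | N.
B has alternatives sharing prefix 'z': factor to B → z B' with B' → ε | S.
N has alternatives sharing prefix 'z z': factor to N → z z N' with N' → x | N | ε.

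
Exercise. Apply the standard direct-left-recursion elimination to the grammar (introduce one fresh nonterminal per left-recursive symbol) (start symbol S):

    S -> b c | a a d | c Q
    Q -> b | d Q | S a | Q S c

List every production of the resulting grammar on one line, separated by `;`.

S -> b c | a a d | c Q; Q -> b Q' | d Q Q' | S a Q'; Q' -> S c Q' | ε

Q is directly left-recursive.
For Q: α = {S c}, β = {b, d Q, S a}. Rewrite as Q → β Q' and Q' → α Q' | ε.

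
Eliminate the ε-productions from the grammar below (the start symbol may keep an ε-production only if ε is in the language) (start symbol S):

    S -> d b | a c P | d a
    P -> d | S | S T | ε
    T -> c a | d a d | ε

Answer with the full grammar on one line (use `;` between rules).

The nullable symbols are {P, T}.
ε ∉ L(G), so no ε-production is kept.
Expand every rule over subsets of its nullable positions: S → a c P gives a c P | a c.

S -> d b | a c P | a c | d a; P -> d | S | S T; T -> c a | d a d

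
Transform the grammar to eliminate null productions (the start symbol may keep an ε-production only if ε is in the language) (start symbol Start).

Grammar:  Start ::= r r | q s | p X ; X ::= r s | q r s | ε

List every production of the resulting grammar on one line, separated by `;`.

The nullable symbols are {X}.
ε ∉ L(G), so no ε-production is kept.
For each production, add variants omitting each subset of nullable occurrences: Start → p X gives p X | p.

Start ::= r r | q s | p X | p; X ::= r s | q r s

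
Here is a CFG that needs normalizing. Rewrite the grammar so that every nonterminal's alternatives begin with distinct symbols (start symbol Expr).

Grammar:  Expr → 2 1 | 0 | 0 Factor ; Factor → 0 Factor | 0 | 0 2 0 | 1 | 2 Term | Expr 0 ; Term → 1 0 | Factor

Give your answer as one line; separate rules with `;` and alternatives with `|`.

Expr has alternatives sharing prefix '0': factor to Expr → 0 Expr1 with Expr1 → ε | Factor.
Factor has alternatives sharing prefix '0': factor to Factor → 0 Factor1 with Factor1 → Factor | ε | 2 0.

Expr → 2 1 | 0 Expr1; Factor → 1 | 2 Term | Expr 0 | 0 Factor1; Term → 1 0 | Factor; Expr1 → eps | Factor; Factor1 → Factor | eps | 2 0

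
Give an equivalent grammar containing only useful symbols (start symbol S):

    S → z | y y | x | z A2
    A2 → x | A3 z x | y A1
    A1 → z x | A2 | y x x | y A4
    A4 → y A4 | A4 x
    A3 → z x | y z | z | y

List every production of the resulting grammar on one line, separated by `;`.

Generating nonterminals: {A1, A2, A3, S}.
Reachable from S after that: {A1, A2, A3, S}.
Removed useless symbols: {A4} and every production mentioning them.

S → z | y y | x | z A2; A2 → x | A3 z x | y A1; A1 → z x | A2 | y x x; A3 → z x | y z | z | y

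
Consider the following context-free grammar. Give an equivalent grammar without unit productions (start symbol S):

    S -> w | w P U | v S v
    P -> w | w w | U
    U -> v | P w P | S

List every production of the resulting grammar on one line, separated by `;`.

S -> w | w P U | v S v; P -> v | P w P | w | w P U | v S v | w w; U -> v | P w P | w | w P U | v S v

Unit pairs: P ⇒* {S, U}; U ⇒* {S}.
For every A with A ⇒* B via unit rules, add B's non-unit alternatives to A; then delete every rule of the form X → Y.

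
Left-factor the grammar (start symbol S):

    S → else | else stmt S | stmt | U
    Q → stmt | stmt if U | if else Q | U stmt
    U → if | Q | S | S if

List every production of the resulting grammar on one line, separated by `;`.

S has alternatives sharing prefix 'else': factor to S → else S' with S' → ε | stmt S.
Q has alternatives sharing prefix 'stmt': factor to Q → stmt Q' with Q' → ε | if U.
U has alternatives sharing prefix 'S': factor to U → S U' with U' → ε | if.

S → stmt | U | else S'; Q → if else Q | U stmt | stmt Q'; U → if | Q | S U'; S' → ε | stmt S; Q' → ε | if U; U' → ε | if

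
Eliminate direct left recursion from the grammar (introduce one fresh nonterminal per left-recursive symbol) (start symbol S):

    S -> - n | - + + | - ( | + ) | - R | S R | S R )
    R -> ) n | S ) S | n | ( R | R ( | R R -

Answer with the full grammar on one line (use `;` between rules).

Left recursion appears on S, R.
For S: α = {R, R )}, β = {- n, - + +, - (, + ), - R}. Rewrite as S → β S' and S' → α S' | ε.
For R: α = {(, R -}, β = {) n, S ) S, n, ( R}. Rewrite as R → β R' and R' → α R' | ε.

S -> - n S' | - + + S' | - ( S' | + ) S' | - R S'; R -> ) n R' | S ) S R' | n R' | ( R R'; S' -> R S' | R ) S' | ε; R' -> ( R' | R - R' | ε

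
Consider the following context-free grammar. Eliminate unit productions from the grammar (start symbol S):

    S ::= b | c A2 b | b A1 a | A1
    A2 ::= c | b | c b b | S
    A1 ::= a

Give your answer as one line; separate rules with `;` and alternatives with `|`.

Unit pairs: A2 ⇒* {A1, S}; S ⇒* {A1}.
For each unit pair (A, B), copy every non-unit production of B to A, then drop all unit productions.

S ::= a | b | c A2 b | b A1 a; A2 ::= c | b | c b b | a | c A2 b | b A1 a; A1 ::= a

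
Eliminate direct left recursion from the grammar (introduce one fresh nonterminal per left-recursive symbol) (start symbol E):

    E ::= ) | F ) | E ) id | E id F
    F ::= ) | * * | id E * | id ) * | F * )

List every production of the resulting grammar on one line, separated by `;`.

E ::= ) E' | F ) E'; F ::= ) F' | * * F' | id E * F' | id ) * F'; E' ::= ) id E' | id F E' | ε; F' ::= * ) F' | ε

Directly left-recursive nonterminals: E, F.
For E: α = {) id, id F}, β = {), F )}. Rewrite as E → β E' and E' → α E' | ε.
For F: α = {* )}, β = {), * *, id E *, id ) *}. Rewrite as F → β F' and F' → α F' | ε.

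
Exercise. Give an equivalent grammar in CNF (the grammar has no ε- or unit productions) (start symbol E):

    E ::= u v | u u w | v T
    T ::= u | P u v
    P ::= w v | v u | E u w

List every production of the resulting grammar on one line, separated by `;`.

Introduce a nonterminal for each terminal appearing in a rule of length ≥ 2: X1 → u, X2 → v, X3 → w.
Binarize each right-hand side of length ≥ 3 by chaining fresh nonterminals (Y1, Y2, …): affected rules were E → X1 X1 X3; T → P X1 X2; P → E X1 X3.

E ::= X1 X2 | X1 Y1 | X2 T; T ::= u | P Y2; P ::= X3 X2 | X2 X1 | E Y3; X1 ::= u; X2 ::= v; X3 ::= w; Y1 ::= X1 X3; Y2 ::= X1 X2; Y3 ::= X1 X3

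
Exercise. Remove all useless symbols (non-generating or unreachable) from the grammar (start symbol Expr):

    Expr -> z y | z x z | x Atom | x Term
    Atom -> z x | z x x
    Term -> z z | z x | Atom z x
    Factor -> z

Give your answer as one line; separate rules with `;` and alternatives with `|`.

Expr -> z y | z x z | x Atom | x Term; Atom -> z x | z x x; Term -> z z | z x | Atom z x

Generating nonterminals: {Atom, Expr, Factor, Term}.
Reachable from Expr after that: {Atom, Expr, Term}.
Removed useless symbols: {Factor} and every production mentioning them.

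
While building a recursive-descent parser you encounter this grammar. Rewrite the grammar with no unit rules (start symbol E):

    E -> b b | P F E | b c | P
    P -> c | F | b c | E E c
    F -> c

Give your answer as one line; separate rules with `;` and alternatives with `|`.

E -> b b | P F E | b c | c | E E c; P -> c | b c | E E c; F -> c

Unit pairs: E ⇒* {F, P}; P ⇒* {F}.
For each unit pair (A, B), copy every non-unit production of B to A, then drop all unit productions.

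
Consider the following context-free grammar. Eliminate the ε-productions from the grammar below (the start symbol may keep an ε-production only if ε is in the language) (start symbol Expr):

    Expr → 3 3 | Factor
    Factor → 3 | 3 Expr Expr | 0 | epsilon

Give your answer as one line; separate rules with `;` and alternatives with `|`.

Expr → 3 3 | Factor | ε; Factor → 3 | 3 Expr Expr | 3 Expr | 0

The nullable symbols are {Expr, Factor}.
ε ∈ L(G) since Expr is nullable, so keep Expr → ε.
Add the nullable-subset variants: Factor → 3 Expr Expr gives 3 Expr Expr | 3 Expr.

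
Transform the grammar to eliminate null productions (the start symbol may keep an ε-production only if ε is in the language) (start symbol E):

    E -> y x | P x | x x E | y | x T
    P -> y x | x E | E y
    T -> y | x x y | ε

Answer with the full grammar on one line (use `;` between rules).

The nullable symbols are {T}.
ε ∉ L(G), so no ε-production is kept.
Add the nullable-subset variants: E → x T gives x T | x.

E -> y x | P x | x x E | y | x T | x; P -> y x | x E | E y; T -> y | x x y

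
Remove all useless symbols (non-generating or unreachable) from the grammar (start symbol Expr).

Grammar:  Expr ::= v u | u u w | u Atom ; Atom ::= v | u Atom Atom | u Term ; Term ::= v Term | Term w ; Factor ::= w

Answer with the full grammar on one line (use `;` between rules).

Generating nonterminals: {Atom, Expr, Factor}.
Reachable from Expr after that: {Atom, Expr}.
Removed useless symbols: {Factor, Term} and every production mentioning them.

Expr ::= v u | u u w | u Atom; Atom ::= v | u Atom Atom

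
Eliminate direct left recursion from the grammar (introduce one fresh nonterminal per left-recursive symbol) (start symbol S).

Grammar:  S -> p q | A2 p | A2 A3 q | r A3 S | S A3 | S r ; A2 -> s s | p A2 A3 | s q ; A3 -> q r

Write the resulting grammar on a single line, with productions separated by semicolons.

S -> p q S' | A2 p S' | A2 A3 q S' | r A3 S S'; A2 -> s s | p A2 A3 | s q; A3 -> q r; S' -> A3 S' | r S' | ε

Left recursion appears on S.
For S: α = {A3, r}, β = {p q, A2 p, A2 A3 q, r A3 S}. Rewrite as S → β S' and S' → α S' | ε.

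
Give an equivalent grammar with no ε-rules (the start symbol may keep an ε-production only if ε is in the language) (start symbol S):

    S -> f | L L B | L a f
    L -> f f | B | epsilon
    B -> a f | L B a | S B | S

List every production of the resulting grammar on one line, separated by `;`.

S -> f | L L B | L B | B | L a f | a f; L -> f f | B; B -> a f | L B a | B a | S B | S

The nullable symbols are {L}.
ε ∉ L(G), so no ε-production is kept.
Add the nullable-subset variants: S → L L B gives L L B | L B | B. S → L a f gives L a f | a f. B → L B a gives L B a | B a.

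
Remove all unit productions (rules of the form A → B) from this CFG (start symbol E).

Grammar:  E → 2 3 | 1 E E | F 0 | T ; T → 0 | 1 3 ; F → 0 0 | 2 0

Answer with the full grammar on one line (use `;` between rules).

E → 2 3 | 1 E E | F 0 | 0 | 1 3; T → 0 | 1 3; F → 0 0 | 2 0

Unit pairs: E ⇒* {T}.
For each unit pair (A, B), copy every non-unit production of B to A, then drop all unit productions.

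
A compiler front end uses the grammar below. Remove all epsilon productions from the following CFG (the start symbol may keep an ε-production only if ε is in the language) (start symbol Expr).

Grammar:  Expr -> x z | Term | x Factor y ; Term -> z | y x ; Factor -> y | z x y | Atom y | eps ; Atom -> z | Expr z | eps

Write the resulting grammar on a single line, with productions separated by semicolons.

The nullable symbols are {Atom, Factor}.
ε ∉ L(G), so no ε-production is kept.
For each production, add variants omitting each subset of nullable occurrences: Expr → x Factor y gives x Factor y | x y.

Expr -> x z | Term | x Factor y | x y; Term -> z | y x; Factor -> y | z x y | Atom y; Atom -> z | Expr z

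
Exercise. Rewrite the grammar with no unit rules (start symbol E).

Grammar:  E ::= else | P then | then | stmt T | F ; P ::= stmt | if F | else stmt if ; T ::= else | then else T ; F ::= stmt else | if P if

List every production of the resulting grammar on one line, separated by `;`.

Unit pairs: E ⇒* {F}.
For every A with A ⇒* B via unit rules, add B's non-unit alternatives to A; then delete every rule of the form X → Y.

E ::= else | P then | then | stmt T | stmt else | if P if; P ::= stmt | if F | else stmt if; T ::= else | then else T; F ::= stmt else | if P if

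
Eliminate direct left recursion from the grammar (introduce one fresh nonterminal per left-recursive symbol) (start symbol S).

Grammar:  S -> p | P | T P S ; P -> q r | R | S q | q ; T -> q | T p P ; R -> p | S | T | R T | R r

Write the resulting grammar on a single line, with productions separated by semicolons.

Directly left-recursive nonterminals: T, R.
For T: α = {p P}, β = {q}. Rewrite as T → β T' and T' → α T' | ε.
For R: α = {T, r}, β = {p, S, T}. Rewrite as R → β R' and R' → α R' | ε.

S -> p | P | T P S; P -> q r | R | S q | q; T -> q T'; R -> p R' | S R' | T R'; T' -> p P T' | ε; R' -> T R' | r R' | ε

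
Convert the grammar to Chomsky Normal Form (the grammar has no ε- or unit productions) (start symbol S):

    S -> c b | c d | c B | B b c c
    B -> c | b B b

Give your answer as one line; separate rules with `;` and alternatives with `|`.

S -> X1 X2 | X1 X3 | X1 B | B Y1; B -> c | X2 Y3; X1 -> c; X2 -> b; X3 -> d; Y1 -> X2 Y2; Y2 -> X1 X1; Y3 -> B X2

Introduce a nonterminal for each terminal appearing in a rule of length ≥ 2: X1 → c, X2 → b, X3 → d.
Binarize each right-hand side of length ≥ 3 by chaining fresh nonterminals (Y1, Y2, …): affected rules were S → B X2 X1 X1; B → X2 B X2.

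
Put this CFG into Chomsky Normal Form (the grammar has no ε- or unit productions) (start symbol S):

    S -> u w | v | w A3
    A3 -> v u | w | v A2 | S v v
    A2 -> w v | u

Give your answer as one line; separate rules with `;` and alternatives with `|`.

Introduce a nonterminal for each terminal appearing in a rule of length ≥ 2: X1 → u, X2 → w, X3 → v.
Binarize each right-hand side of length ≥ 3 by chaining fresh nonterminals (Y1, Y2, …): affected rules were A3 → S X3 X3.

S -> X1 X2 | v | X2 A3; A3 -> X3 X1 | w | X3 A2 | S Y1; A2 -> X2 X3 | u; X1 -> u; X2 -> w; X3 -> v; Y1 -> X3 X3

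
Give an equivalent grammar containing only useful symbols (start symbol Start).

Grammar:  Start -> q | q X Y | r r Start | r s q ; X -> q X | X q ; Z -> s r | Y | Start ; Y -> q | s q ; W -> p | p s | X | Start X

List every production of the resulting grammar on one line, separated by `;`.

Start -> q | r r Start | r s q

Generating nonterminals: {Start, W, Y, Z}.
Reachable from Start after that: {Start}.
Removed useless symbols: {W, X, Y, Z} and every production mentioning them.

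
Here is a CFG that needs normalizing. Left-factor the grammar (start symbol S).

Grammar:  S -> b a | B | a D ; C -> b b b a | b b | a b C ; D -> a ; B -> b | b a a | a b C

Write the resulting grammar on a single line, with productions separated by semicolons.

C has alternatives sharing prefix 'b b': factor to C → b b C' with C' → b a | ε.
B has alternatives sharing prefix 'b': factor to B → b B' with B' → ε | a a.

S -> b a | B | a D; C -> a b C | b b C'; D -> a; B -> a b C | b B'; C' -> b a | ε; B' -> ε | a a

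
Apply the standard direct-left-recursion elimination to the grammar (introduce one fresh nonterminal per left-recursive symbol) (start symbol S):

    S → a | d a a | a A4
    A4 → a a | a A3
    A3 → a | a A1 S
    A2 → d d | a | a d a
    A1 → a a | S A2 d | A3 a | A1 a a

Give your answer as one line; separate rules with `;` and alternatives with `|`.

A1 is directly left-recursive.
For A1: α = {a a}, β = {a a, S A2 d, A3 a}. Rewrite as A1 → β A1' and A1' → α A1' | ε.

S → a | d a a | a A4; A4 → a a | a A3; A3 → a | a A1 S; A2 → d d | a | a d a; A1 → a a A1' | S A2 d A1' | A3 a A1'; A1' → a a A1' | ε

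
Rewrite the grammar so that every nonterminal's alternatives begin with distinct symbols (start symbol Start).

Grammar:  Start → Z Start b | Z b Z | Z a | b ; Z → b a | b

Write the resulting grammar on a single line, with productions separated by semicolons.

Start → b | Z Start1; Z → b Z1; Start1 → Start b | b Z | a; Z1 → a | eps

Start has alternatives sharing prefix 'Z': factor to Start → Z Start1 with Start1 → Start b | b Z | a.
Z has alternatives sharing prefix 'b': factor to Z → b Z1 with Z1 → a | ε.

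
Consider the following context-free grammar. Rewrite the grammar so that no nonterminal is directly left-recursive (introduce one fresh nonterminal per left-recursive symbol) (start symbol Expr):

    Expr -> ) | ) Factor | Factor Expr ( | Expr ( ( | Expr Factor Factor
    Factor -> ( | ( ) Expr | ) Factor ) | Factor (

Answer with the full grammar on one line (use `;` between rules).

Expr -> ) Expr1 | ) Factor Expr1 | Factor Expr ( Expr1; Factor -> ( Factor1 | ( ) Expr Factor1 | ) Factor ) Factor1; Expr1 -> ( ( Expr1 | Factor Factor Expr1 | epsilon; Factor1 -> ( Factor1 | epsilon

Directly left-recursive nonterminals: Expr, Factor.
For Expr: α = {( (, Factor Factor}, β = {), ) Factor, Factor Expr (}. Rewrite as Expr → β Expr1 and Expr1 → α Expr1 | ε.
For Factor: α = {(}, β = {(, ( ) Expr, ) Factor )}. Rewrite as Factor → β Factor1 and Factor1 → α Factor1 | ε.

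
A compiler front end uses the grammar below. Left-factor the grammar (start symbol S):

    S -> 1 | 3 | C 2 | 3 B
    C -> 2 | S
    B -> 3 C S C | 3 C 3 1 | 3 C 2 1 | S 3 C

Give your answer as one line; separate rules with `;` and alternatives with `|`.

S has alternatives sharing prefix '3': factor to S → 3 S' with S' → ε | B.
B has alternatives sharing prefix '3 C': factor to B → 3 C B' with B' → S C | 3 1 | 2 1.

S -> 1 | C 2 | 3 S'; C -> 2 | S; B -> S 3 C | 3 C B'; S' -> eps | B; B' -> S C | 3 1 | 2 1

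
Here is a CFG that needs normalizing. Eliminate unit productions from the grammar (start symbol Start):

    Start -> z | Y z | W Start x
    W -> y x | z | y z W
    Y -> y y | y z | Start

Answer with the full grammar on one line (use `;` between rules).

Start -> z | Y z | W Start x; W -> y x | z | y z W; Y -> z | Y z | W Start x | y y | y z

Unit pairs: Y ⇒* {Start}.
For each unit pair (A, B), copy every non-unit production of B to A, then drop all unit productions.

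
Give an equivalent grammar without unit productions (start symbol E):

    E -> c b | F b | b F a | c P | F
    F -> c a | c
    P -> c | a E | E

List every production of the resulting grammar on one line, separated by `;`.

Unit pairs: E ⇒* {F}; P ⇒* {E, F}.
Replace each nonterminal's rules with the union of the non-unit rules of every nonterminal it unit-derives.

E -> c b | F b | b F a | c P | c a | c; F -> c a | c; P -> c b | F b | b F a | c P | c | a E | c a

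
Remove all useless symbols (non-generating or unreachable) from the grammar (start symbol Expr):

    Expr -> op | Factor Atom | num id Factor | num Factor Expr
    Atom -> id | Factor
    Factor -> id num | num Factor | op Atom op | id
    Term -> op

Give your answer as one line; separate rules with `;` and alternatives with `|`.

Generating nonterminals: {Atom, Expr, Factor, Term}.
Reachable from Expr after that: {Atom, Expr, Factor}.
Removed useless symbols: {Term} and every production mentioning them.

Expr -> op | Factor Atom | num id Factor | num Factor Expr; Atom -> id | Factor; Factor -> id num | num Factor | op Atom op | id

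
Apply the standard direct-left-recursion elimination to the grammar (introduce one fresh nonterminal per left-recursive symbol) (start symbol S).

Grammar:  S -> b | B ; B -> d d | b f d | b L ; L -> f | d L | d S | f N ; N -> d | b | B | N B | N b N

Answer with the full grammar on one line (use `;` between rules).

S -> b | B; B -> d d | b f d | b L; L -> f | d L | d S | f N; N -> d N' | b N' | B N'; N' -> B N' | b N N' | ε

N is directly left-recursive.
For N: α = {B, b N}, β = {d, b, B}. Rewrite as N → β N' and N' → α N' | ε.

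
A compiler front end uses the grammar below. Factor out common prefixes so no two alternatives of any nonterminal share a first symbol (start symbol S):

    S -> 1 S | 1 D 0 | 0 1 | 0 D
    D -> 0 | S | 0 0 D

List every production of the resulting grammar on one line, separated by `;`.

S has alternatives sharing prefix '1': factor to S → 1 S' with S' → S | D 0.
S has alternatives sharing prefix '0': factor to S → 0 S'' with S'' → 1 | D.
D has alternatives sharing prefix '0': factor to D → 0 D' with D' → ε | 0 D.

S -> 1 S' | 0 S''; D -> S | 0 D'; S' -> S | D 0; S'' -> 1 | D; D' -> ε | 0 D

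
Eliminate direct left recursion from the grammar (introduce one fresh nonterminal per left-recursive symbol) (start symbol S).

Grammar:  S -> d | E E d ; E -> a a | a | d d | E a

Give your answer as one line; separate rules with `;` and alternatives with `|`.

E is directly left-recursive.
For E: α = {a}, β = {a a, a, d d}. Rewrite as E → β E' and E' → α E' | ε.

S -> d | E E d; E -> a a E' | a E' | d d E'; E' -> a E' | ε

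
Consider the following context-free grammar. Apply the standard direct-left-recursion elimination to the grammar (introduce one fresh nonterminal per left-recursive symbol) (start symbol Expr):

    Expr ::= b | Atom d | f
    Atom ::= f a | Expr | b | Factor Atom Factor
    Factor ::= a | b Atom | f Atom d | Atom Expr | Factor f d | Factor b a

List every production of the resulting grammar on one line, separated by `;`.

Expr ::= b | Atom d | f; Atom ::= f a | Expr | b | Factor Atom Factor; Factor ::= a Factor1 | b Atom Factor1 | f Atom d Factor1 | Atom Expr Factor1; Factor1 ::= f d Factor1 | b a Factor1 | ε

Left recursion appears on Factor.
For Factor: α = {f d, b a}, β = {a, b Atom, f Atom d, Atom Expr}. Rewrite as Factor → β Factor1 and Factor1 → α Factor1 | ε.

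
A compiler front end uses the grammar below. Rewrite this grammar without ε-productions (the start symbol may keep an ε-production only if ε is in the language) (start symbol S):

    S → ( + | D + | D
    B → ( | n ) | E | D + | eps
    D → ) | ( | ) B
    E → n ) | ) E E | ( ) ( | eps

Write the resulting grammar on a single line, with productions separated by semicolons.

Nullable set = {B, E}.
ε ∉ L(G), so no ε-production is kept.
Expand every rule over subsets of its nullable positions: E → ) E E gives ) E E | ) E | ).

S → ( + | D + | D; B → ( | n ) | E | D +; D → ) | ( | ) B; E → n ) | ) E E | ) E | ) | ( ) (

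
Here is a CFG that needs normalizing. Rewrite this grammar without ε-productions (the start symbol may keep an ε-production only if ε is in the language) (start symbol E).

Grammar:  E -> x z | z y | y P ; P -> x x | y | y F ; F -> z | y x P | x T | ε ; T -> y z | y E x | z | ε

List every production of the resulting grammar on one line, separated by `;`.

Nullable nonterminals: {F, T}.
ε ∉ L(G), so no ε-production is kept.
Add the nullable-subset variants: F → x T gives x T | x.

E -> x z | z y | y P; P -> x x | y | y F; F -> z | y x P | x T | x; T -> y z | y E x | z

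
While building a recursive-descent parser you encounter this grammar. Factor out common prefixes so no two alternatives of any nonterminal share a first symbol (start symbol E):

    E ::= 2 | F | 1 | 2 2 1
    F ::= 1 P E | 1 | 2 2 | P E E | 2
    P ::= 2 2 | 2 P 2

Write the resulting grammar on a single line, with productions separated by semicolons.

E ::= F | 1 | 2 E'; F ::= P E E | 1 F' | 2 F''; P ::= 2 P'; E' ::= ε | 2 1; F' ::= P E | ε; F'' ::= 2 | ε; P' ::= 2 | P 2

E has alternatives sharing prefix '2': factor to E → 2 E' with E' → ε | 2 1.
F has alternatives sharing prefix '1': factor to F → 1 F' with F' → P E | ε.
F has alternatives sharing prefix '2': factor to F → 2 F'' with F'' → 2 | ε.
P has alternatives sharing prefix '2': factor to P → 2 P' with P' → 2 | P 2.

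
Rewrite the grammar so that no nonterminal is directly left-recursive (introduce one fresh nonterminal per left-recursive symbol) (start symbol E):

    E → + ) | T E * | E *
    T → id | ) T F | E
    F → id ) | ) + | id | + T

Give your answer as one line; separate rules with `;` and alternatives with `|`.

E → + ) E' | T E * E'; T → id | ) T F | E; F → id ) | ) + | id | + T; E' → * E' | ε

E is directly left-recursive.
For E: α = {*}, β = {+ ), T E *}. Rewrite as E → β E' and E' → α E' | ε.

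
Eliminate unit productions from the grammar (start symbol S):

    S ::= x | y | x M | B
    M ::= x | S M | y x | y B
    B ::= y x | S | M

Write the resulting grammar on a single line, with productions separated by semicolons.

S ::= y x | x | y | x M | S M | y B; M ::= x | S M | y x | y B; B ::= y x | x | y | x M | S M | y B

Unit pairs: B ⇒* {M, S}; S ⇒* {B, M}.
Replace each nonterminal's rules with the union of the non-unit rules of every nonterminal it unit-derives.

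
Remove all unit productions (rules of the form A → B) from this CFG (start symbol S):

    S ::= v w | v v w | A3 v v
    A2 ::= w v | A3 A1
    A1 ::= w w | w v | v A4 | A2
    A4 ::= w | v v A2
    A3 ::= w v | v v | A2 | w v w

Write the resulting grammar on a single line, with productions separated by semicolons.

S ::= v w | v v w | A3 v v; A2 ::= w v | A3 A1; A1 ::= w v | A3 A1 | w w | v A4; A4 ::= w | v v A2; A3 ::= w v | A3 A1 | v v | w v w

Unit pairs: A1 ⇒* {A2}; A3 ⇒* {A2}.
Replace each nonterminal's rules with the union of the non-unit rules of every nonterminal it unit-derives.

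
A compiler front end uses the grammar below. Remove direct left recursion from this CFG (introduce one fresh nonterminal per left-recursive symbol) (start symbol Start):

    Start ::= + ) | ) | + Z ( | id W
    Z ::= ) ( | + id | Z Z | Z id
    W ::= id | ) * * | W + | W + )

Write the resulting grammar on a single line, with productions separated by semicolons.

Z, W are directly left-recursive.
For Z: α = {Z, id}, β = {) (, + id}. Rewrite as Z → β Z1 and Z1 → α Z1 | ε.
For W: α = {+, + )}, β = {id, ) * *}. Rewrite as W → β W1 and W1 → α W1 | ε.

Start ::= + ) | ) | + Z ( | id W; Z ::= ) ( Z1 | + id Z1; W ::= id W1 | ) * * W1; Z1 ::= Z Z1 | id Z1 | ε; W1 ::= + W1 | + ) W1 | ε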